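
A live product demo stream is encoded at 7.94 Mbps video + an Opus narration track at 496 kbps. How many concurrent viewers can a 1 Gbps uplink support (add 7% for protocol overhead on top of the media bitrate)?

Audio: 496 kbps = 0.496 Mbps.
Per-viewer media rate: 8.436 Mbps.
On the wire with 7% overhead: 9.027 Mbps.
1 Gbps = 1,000 Mbps; 1,000 / 9.027 = 110.78 → 110 viewers.

110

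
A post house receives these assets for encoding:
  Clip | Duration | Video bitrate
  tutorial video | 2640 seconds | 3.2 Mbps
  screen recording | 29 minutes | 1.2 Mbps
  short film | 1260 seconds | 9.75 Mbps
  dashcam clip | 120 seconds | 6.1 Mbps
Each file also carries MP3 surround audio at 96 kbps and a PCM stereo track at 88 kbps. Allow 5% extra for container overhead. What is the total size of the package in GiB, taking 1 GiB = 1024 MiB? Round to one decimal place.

Audio total: 96 + 88 = 184 kbps = 0.184 Mbps.
tutorial video: 3.384 Mbps × 2640 s × 1.05 = 9380.4 Mb
screen recording: 1.384 Mbps × 1740 s × 1.05 = 2528.6 Mb
short film: 9.934 Mbps × 1260 s × 1.05 = 13142.7 Mb
dashcam clip: 6.284 Mbps × 120 s × 1.05 = 791.8 Mb
Total: 25843.5 Mb = 3230.4 MB.
= 3.009 GiB.

3.0 GiB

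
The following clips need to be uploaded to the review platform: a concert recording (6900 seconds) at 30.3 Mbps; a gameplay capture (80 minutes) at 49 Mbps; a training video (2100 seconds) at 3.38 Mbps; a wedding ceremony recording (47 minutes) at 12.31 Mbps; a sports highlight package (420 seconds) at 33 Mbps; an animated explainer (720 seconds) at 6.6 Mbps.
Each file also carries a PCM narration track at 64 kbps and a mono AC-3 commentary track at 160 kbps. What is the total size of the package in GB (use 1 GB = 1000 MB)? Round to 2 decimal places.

Audio total: 64 + 160 = 224 kbps = 0.224 Mbps.
concert recording: 30.524 Mbps × 6900 s = 210615.6 Mb
gameplay capture: 49.224 Mbps × 4800 s = 236275.2 Mb
training video: 3.604 Mbps × 2100 s = 7568.4 Mb
wedding ceremony recording: 12.534 Mbps × 2820 s = 35345.9 Mb
sports highlight package: 33.224 Mbps × 420 s = 13954.1 Mb
animated explainer: 6.824 Mbps × 720 s = 4913.3 Mb
Total: 508672.4 Mb = 63584.1 MB.
= 63.58 GB.

63.58 GB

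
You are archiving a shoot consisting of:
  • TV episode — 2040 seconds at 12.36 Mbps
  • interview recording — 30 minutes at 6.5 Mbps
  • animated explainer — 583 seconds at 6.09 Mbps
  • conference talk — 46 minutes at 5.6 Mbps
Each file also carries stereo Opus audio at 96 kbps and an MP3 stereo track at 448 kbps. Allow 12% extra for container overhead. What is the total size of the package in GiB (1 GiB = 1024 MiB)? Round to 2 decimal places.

7.80 GiB

Audio total: 96 + 448 = 544 kbps = 0.544 Mbps.
TV episode: 12.904 Mbps × 2040 s × 1.12 = 29483.1 Mb
interview recording: 7.044 Mbps × 1800 s × 1.12 = 14200.7 Mb
animated explainer: 6.634 Mbps × 583 s × 1.12 = 4331.7 Mb
conference talk: 6.144 Mbps × 2760 s × 1.12 = 18992.3 Mb
Total: 67007.8 Mb = 8376.0 MB.
= 7.801 GiB.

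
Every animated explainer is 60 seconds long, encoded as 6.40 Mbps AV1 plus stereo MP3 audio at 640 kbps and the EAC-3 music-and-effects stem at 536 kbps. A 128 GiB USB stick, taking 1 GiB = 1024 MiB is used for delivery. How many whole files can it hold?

2418

Audio total: 640 + 536 = 1176 kbps = 1.176 Mbps.
Total bitrate: 7.576 Mbps.
Per item: 7.576 Mbps × 60 s = 454.6 Mb = 56.82 MB.
Capacity: 128 GiB = 1,099,512 Mb; 2418.85 items → 2418 complete.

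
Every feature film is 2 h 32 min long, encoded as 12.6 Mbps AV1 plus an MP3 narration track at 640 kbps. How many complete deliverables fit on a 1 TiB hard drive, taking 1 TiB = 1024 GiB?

72

2 h 32 min = 152 min = 9120 s
Audio: 640 kbps = 0.640 Mbps.
Total bitrate: 13.240 Mbps.
Per item: 13.240 Mbps × 9120 s = 120,749 Mb = 15,094 MB.
Capacity: 1 TiB = 8,796,093 Mb; 72.85 items → 72 complete.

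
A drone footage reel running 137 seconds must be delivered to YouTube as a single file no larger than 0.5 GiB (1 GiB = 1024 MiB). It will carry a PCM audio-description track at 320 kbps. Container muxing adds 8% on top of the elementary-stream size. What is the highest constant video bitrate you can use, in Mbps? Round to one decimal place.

28.7 Mbps

Budget: 0.5 GiB = 4295.0 Mb.
Stream payload after overhead: 4295.0 / 1.08 = 3976.8 Mb.
Total bitrate budget: 3976.8 Mb / 137 s = 29.028 Mbps.
Audio: 320 kbps = 0.320 Mbps.
Video: 29.028 − 0.320 = 28.708 Mbps.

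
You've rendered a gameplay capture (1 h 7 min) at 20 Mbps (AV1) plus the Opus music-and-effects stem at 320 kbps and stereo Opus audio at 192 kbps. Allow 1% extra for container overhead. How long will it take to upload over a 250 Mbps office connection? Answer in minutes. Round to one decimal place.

1 h 7 min = 67 min = 4020 s
Audio total: 320 + 192 = 512 kbps = 0.512 Mbps.
Total bitrate: 20.512 Mbps.
File: 20.512 Mbps × 4020 s = 82458.2 Mb.
With 1% container overhead: ×1.01. → 83282.8 Mb.
At 250 Mbps: 83282.8 / 250 = 333.1 s ≈ 5.55 minutes.

5.6 minutes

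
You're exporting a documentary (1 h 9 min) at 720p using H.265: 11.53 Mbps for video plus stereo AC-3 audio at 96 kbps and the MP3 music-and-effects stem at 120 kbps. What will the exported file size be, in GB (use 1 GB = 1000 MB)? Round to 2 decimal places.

1 h 9 min = 69 min = 4140 s
Audio total: 96 + 120 = 216 kbps = 0.216 Mbps.
Total bitrate: 11.53 + 0.216 = 11.746 Mbps.
Stream data: 11.746 Mbps × 4140 s = 48628.4 Mb.
48,628 Mb ÷ 8 = 6,079 MB → 6.079 GB.

6.08 GB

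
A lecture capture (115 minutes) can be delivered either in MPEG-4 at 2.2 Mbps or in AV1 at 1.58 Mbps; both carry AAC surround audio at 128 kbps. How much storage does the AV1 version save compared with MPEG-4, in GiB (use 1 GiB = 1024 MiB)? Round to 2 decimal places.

115 min = 6900 s
Audio: 128 kbps = 0.128 Mbps.
MPEG-4: 2.328 Mbps × 6900 s = 16063.2 Mb = 1.870 GiB.
AV1: 1.708 Mbps × 6900 s = 11785.2 Mb = 1.372 GiB.
Saving: 1.870 − 1.372 = 0.498 GiB.

0.50 GiB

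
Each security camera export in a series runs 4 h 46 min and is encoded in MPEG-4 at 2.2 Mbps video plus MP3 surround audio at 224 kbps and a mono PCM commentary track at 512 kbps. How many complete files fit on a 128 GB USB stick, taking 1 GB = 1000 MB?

20

4 h 46 min = 286 min = 17160 s
Audio total: 224 + 512 = 736 kbps = 0.736 Mbps.
Total bitrate: 2.936 Mbps.
Per item: 2.936 Mbps × 17160 s = 50,382 Mb = 6,298 MB.
Capacity: 128 GB = 1,024,000 Mb; 20.32 items → 20 complete.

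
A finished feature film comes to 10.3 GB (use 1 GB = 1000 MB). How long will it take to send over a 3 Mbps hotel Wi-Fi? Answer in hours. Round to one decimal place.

7.6 hours

File: 10.3 GB = 82400.0 Mb.
At 3 Mbps: 82400.0 / 3 = 27466.7 s ≈ 7.63 hours.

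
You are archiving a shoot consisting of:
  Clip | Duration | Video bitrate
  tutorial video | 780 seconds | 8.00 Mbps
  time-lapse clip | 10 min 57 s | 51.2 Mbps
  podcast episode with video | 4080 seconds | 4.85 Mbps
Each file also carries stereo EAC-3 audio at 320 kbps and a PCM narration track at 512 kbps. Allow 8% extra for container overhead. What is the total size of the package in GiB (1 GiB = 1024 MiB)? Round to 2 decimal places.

Audio total: 320 + 512 = 832 kbps = 0.832 Mbps.
tutorial video: 8.832 Mbps × 780 s × 1.08 = 7440.1 Mb
time-lapse clip: 52.032 Mbps × 657 s × 1.08 = 36919.8 Mb
podcast episode with video: 5.682 Mbps × 4080 s × 1.08 = 25037.2 Mb
Total: 69397.1 Mb = 8674.6 MB.
= 8.079 GiB.

8.08 GiB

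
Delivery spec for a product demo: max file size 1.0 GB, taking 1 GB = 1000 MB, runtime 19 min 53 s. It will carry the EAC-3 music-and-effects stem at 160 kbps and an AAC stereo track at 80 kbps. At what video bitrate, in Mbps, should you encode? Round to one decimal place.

6.5 Mbps

Budget: 1.0 GB = 8000.0 Mb.
19 min 53 s = 1193 s
Total bitrate budget: 8000.0 Mb / 1193 s = 6.706 Mbps.
Audio total: 160 + 80 = 240 kbps = 0.240 Mbps.
Video: 6.706 − 0.240 = 6.466 Mbps.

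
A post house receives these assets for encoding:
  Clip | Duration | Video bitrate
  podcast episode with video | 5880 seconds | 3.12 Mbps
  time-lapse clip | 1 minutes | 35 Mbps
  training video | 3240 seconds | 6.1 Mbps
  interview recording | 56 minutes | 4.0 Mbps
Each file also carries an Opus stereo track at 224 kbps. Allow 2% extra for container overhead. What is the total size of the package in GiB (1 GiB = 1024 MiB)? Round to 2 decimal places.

Audio: 224 kbps = 0.224 Mbps.
podcast episode with video: 3.344 Mbps × 5880 s × 1.02 = 20056.0 Mb
time-lapse clip: 35.224 Mbps × 60 s × 1.02 = 2155.7 Mb
training video: 6.324 Mbps × 3240 s × 1.02 = 20899.6 Mb
interview recording: 4.224 Mbps × 3360 s × 1.02 = 14476.5 Mb
Total: 57587.7 Mb = 7198.5 MB.
= 6.704 GiB.

6.70 GiB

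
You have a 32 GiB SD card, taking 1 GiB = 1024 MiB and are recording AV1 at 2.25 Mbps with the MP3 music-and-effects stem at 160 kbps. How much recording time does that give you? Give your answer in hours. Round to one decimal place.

Audio: 160 kbps = 0.160 Mbps.
Total bitrate: 2.25 + 0.160 = 2.410 Mbps.
Capacity: 32 GiB = 274,878 Mb.
Recording time: 274,878 / 2.410 = 114,057 s ≈ 31.7 hours.

31.7 hours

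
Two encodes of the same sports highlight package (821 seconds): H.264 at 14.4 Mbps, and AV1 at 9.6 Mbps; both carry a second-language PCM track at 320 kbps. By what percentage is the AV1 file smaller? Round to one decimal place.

Audio: 320 kbps = 0.320 Mbps.
H.264: 14.720 Mbps × 821 s = 12085.1 Mb = 1.407 GiB.
AV1: 9.920 Mbps × 821 s = 8144.3 Mb = 0.948 GiB.
Reduction: (1 − 0.948/1.407) × 100 = 32.61%.

32.6%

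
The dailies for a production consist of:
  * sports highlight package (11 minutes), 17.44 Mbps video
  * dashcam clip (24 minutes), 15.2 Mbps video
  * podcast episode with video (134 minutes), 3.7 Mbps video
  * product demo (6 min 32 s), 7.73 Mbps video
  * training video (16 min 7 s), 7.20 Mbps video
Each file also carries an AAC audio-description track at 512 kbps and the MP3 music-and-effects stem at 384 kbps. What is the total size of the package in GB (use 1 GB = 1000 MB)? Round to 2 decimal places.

10.43 GB

Audio total: 512 + 384 = 896 kbps = 0.896 Mbps.
sports highlight package: 18.336 Mbps × 660 s = 12101.8 Mb
dashcam clip: 16.096 Mbps × 1440 s = 23178.2 Mb
podcast episode with video: 4.596 Mbps × 8040 s = 36951.8 Mb
product demo: 8.626 Mbps × 392 s = 3381.4 Mb
training video: 8.096 Mbps × 967 s = 7828.8 Mb
Total: 83442.1 Mb = 10430.3 MB.
= 10.43 GB.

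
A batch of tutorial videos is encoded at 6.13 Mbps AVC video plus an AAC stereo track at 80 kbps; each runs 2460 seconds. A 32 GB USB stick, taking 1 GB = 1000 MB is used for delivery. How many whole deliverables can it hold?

16

Audio: 80 kbps = 0.080 Mbps.
Total bitrate: 6.210 Mbps.
Per item: 6.210 Mbps × 2460 s = 15,277 Mb = 1,910 MB.
Capacity: 32 GB = 256,000 Mb; 16.76 items → 16 complete.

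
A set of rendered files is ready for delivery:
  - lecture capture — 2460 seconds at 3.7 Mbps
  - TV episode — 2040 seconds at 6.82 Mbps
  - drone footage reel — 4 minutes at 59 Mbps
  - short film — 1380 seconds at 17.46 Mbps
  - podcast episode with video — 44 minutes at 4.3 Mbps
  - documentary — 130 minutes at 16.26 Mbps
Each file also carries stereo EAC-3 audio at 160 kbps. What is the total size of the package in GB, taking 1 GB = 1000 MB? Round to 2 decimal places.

25.26 GB

Audio: 160 kbps = 0.160 Mbps.
lecture capture: 3.860 Mbps × 2460 s = 9495.6 Mb
TV episode: 6.980 Mbps × 2040 s = 14239.2 Mb
drone footage reel: 59.160 Mbps × 240 s = 14198.4 Mb
short film: 17.620 Mbps × 1380 s = 24315.6 Mb
podcast episode with video: 4.460 Mbps × 2640 s = 11774.4 Mb
documentary: 16.420 Mbps × 7800 s = 128076.0 Mb
Total: 202099.2 Mb = 25262.4 MB.
= 25.26 GB.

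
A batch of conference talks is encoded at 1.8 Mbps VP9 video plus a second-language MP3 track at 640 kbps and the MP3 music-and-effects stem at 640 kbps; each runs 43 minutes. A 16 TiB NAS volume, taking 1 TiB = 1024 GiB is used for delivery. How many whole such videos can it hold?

17710

43 min = 2580 s
Audio total: 640 + 640 = 1280 kbps = 1.280 Mbps.
Total bitrate: 3.080 Mbps.
Per item: 3.080 Mbps × 2580 s = 7,946 Mb = 993.3 MB.
Capacity: 16 TiB = 140,737,488 Mb; 17710.85 items → 17710 complete.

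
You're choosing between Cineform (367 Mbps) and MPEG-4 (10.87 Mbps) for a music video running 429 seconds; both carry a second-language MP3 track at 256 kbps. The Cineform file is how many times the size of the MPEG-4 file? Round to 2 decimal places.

Audio: 256 kbps = 0.256 Mbps.
Cineform: 367.256 Mbps × 429 s = 157552.8 Mb = 18.342 GiB.
MPEG-4: 11.126 Mbps × 429 s = 4773.1 Mb = 0.556 GiB.
Ratio: 18.342 / 0.556 = 33.009.

33.01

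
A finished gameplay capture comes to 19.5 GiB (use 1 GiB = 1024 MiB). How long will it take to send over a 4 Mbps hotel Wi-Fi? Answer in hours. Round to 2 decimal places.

File: 19.5 GiB = 167503.7 Mb.
At 4 Mbps: 167503.7 / 4 = 41875.9 s ≈ 11.6 hours.

11.63 hours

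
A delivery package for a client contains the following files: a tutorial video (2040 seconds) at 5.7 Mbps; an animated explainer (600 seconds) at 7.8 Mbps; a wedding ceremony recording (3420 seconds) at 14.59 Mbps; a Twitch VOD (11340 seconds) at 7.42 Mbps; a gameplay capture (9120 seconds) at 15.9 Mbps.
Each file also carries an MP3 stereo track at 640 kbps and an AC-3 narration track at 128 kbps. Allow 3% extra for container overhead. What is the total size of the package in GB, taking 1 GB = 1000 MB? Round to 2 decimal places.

Audio total: 640 + 128 = 768 kbps = 0.768 Mbps.
tutorial video: 6.468 Mbps × 2040 s × 1.03 = 13590.6 Mb
animated explainer: 8.568 Mbps × 600 s × 1.03 = 5295.0 Mb
wedding ceremony recording: 15.358 Mbps × 3420 s × 1.03 = 54100.1 Mb
Twitch VOD: 8.188 Mbps × 11340 s × 1.03 = 95637.5 Mb
gameplay capture: 16.668 Mbps × 9120 s × 1.03 = 156572.5 Mb
Total: 325195.7 Mb = 40649.5 MB.
= 40.65 GB.

40.65 GB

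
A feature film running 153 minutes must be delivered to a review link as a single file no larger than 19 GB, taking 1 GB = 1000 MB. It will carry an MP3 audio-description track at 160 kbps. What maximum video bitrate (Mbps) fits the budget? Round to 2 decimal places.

16.40 Mbps

Budget: 19 GB = 152000.0 Mb.
153 min = 9180 s
Total bitrate budget: 152000.0 Mb / 9180 s = 16.558 Mbps.
Audio: 160 kbps = 0.160 Mbps.
Video: 16.558 − 0.160 = 16.398 Mbps.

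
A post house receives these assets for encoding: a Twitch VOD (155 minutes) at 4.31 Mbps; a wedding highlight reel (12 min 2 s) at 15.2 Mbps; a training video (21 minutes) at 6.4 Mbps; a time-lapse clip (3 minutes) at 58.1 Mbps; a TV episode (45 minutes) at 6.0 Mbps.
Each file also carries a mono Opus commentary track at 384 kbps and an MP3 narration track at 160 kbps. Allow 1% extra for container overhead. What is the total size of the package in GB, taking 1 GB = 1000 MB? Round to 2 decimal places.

11.80 GB

Audio total: 384 + 160 = 544 kbps = 0.544 Mbps.
Twitch VOD: 4.854 Mbps × 9300 s × 1.01 = 45593.6 Mb
wedding highlight reel: 15.744 Mbps × 722 s × 1.01 = 11480.8 Mb
training video: 6.944 Mbps × 1260 s × 1.01 = 8836.9 Mb
time-lapse clip: 58.644 Mbps × 180 s × 1.01 = 10661.5 Mb
TV episode: 6.544 Mbps × 2700 s × 1.01 = 17845.5 Mb
Total: 94418.4 Mb = 11802.3 MB.
= 11.80 GB.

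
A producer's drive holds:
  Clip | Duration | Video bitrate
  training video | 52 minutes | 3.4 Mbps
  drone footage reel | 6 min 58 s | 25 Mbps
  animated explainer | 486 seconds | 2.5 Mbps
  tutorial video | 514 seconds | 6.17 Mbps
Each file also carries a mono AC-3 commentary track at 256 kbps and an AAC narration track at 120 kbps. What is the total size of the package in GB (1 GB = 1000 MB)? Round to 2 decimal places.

3.39 GB

Audio total: 256 + 120 = 376 kbps = 0.376 Mbps.
training video: 3.776 Mbps × 3120 s = 11781.1 Mb
drone footage reel: 25.376 Mbps × 418 s = 10607.2 Mb
animated explainer: 2.876 Mbps × 486 s = 1397.7 Mb
tutorial video: 6.546 Mbps × 514 s = 3364.6 Mb
Total: 27150.7 Mb = 3393.8 MB.
= 3.394 GB.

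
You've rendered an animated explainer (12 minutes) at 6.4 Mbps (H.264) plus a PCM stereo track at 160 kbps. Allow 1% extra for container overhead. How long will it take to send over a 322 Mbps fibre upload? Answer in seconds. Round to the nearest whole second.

12 min = 720 s
Audio: 160 kbps = 0.160 Mbps.
Total bitrate: 6.560 Mbps.
File: 6.560 Mbps × 720 s = 4723.2 Mb.
With 1% container overhead: ×1.01. → 4770.4 Mb.
At 322 Mbps: 4770.4 / 322 = 14.8 s ≈ 14.8 seconds.

15 seconds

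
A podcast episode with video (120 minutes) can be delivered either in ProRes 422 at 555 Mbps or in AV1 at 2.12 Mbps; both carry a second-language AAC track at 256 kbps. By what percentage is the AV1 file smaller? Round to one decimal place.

120 min = 7200 s
Audio: 256 kbps = 0.256 Mbps.
ProRes 422: 555.256 Mbps × 7200 s = 3997843.2 Mb = 499.730 GB.
AV1: 2.376 Mbps × 7200 s = 17107.2 Mb = 2.138 GB.
Reduction: (1 − 2.138/499.730) × 100 = 99.57%.

99.6%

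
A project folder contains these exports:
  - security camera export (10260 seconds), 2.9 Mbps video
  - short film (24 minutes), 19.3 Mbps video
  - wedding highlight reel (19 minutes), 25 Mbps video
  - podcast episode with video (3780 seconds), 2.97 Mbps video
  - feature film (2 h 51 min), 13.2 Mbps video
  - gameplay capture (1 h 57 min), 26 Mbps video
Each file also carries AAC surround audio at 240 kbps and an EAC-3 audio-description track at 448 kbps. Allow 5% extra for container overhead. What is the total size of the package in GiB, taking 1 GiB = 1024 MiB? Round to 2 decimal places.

Audio total: 240 + 448 = 688 kbps = 0.688 Mbps.
security camera export: 3.588 Mbps × 10260 s × 1.05 = 38653.5 Mb
short film: 19.988 Mbps × 1440 s × 1.05 = 30221.9 Mb
wedding highlight reel: 25.688 Mbps × 1140 s × 1.05 = 30748.5 Mb
podcast episode with video: 3.658 Mbps × 3780 s × 1.05 = 14518.6 Mb
feature film: 13.888 Mbps × 10260 s × 1.05 = 149615.4 Mb
gameplay capture: 26.688 Mbps × 7020 s × 1.05 = 196717.2 Mb
Total: 460475.2 Mb = 57559.4 MB.
= 53.61 GiB.

53.61 GiB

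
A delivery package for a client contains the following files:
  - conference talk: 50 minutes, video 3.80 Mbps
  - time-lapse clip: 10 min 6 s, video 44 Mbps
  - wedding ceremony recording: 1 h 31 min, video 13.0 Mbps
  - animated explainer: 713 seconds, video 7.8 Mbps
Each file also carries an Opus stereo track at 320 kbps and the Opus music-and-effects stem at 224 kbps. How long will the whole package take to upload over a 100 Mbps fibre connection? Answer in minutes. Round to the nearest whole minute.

20 minutes

Audio total: 320 + 224 = 544 kbps = 0.544 Mbps.
conference talk: 4.344 Mbps × 3000 s = 13032.0 Mb
time-lapse clip: 44.544 Mbps × 606 s = 26993.7 Mb
wedding ceremony recording: 13.544 Mbps × 5460 s = 73950.2 Mb
animated explainer: 8.344 Mbps × 713 s = 5949.3 Mb
Total: 119925.2 Mb = 14990.6 MB.
At 100 Mbps: 119925.2 / 100 = 1199 s ≈ 20 minutes.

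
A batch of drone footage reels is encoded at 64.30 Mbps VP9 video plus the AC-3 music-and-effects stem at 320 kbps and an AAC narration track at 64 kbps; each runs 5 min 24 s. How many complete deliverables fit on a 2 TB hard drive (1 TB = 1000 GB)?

5 min 24 s = 324 s
Audio total: 320 + 64 = 384 kbps = 0.384 Mbps.
Total bitrate: 64.684 Mbps.
Per item: 64.684 Mbps × 324 s = 20,958 Mb = 2,620 MB.
Capacity: 2 TB = 16,000,000 Mb; 763.45 items → 763 complete.

763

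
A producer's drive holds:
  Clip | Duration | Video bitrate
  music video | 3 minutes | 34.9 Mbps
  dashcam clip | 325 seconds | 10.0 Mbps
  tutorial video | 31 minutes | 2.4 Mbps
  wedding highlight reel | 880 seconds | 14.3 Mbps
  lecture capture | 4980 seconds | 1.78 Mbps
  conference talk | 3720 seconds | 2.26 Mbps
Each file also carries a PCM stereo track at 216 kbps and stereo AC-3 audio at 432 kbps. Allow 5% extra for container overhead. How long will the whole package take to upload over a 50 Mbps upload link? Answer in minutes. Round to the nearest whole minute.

18 minutes

Audio total: 216 + 432 = 648 kbps = 0.648 Mbps.
music video: 35.548 Mbps × 180 s × 1.05 = 6718.6 Mb
dashcam clip: 10.648 Mbps × 325 s × 1.05 = 3633.6 Mb
tutorial video: 3.048 Mbps × 1860 s × 1.05 = 5952.7 Mb
wedding highlight reel: 14.948 Mbps × 880 s × 1.05 = 13812.0 Mb
lecture capture: 2.428 Mbps × 4980 s × 1.05 = 12696.0 Mb
conference talk: 2.908 Mbps × 3720 s × 1.05 = 11358.6 Mb
Total: 54171.6 Mb = 6771.4 MB.
At 50 Mbps: 54171.6 / 50 = 1083 s ≈ 18.1 minutes.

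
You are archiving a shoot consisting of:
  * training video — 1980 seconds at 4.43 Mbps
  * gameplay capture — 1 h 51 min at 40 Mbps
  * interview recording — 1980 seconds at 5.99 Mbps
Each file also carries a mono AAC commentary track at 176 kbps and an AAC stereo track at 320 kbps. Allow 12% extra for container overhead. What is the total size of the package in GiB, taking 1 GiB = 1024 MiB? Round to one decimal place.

Audio total: 176 + 320 = 496 kbps = 0.496 Mbps.
training video: 4.926 Mbps × 1980 s × 1.12 = 10923.9 Mb
gameplay capture: 40.496 Mbps × 6660 s × 1.12 = 302067.8 Mb
interview recording: 6.486 Mbps × 1980 s × 1.12 = 14383.4 Mb
Total: 327375.0 Mb = 40921.9 MB.
= 38.11 GiB.

38.1 GiB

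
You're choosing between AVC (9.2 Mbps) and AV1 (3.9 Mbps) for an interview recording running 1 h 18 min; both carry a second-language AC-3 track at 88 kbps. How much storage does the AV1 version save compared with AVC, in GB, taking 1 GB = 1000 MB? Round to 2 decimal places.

1 h 18 min = 78 min = 4680 s
Audio: 88 kbps = 0.088 Mbps.
AVC: 9.288 Mbps × 4680 s = 43467.8 Mb = 5.433 GB.
AV1: 3.988 Mbps × 4680 s = 18663.8 Mb = 2.333 GB.
Saving: 5.433 − 2.333 = 3.100 GB.

3.10 GB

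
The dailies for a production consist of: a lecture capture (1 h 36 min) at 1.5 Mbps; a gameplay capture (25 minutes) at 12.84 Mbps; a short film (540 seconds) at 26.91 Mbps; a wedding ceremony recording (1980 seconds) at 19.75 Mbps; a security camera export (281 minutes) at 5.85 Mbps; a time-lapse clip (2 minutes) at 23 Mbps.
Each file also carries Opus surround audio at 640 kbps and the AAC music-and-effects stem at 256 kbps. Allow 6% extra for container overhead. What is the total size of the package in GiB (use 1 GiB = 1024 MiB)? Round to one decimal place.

25.5 GiB

Audio total: 640 + 256 = 896 kbps = 0.896 Mbps.
lecture capture: 2.396 Mbps × 5760 s × 1.06 = 14629.0 Mb
gameplay capture: 13.736 Mbps × 1500 s × 1.06 = 21840.2 Mb
short film: 27.806 Mbps × 540 s × 1.06 = 15916.2 Mb
wedding ceremony recording: 20.646 Mbps × 1980 s × 1.06 = 43331.8 Mb
security camera export: 6.746 Mbps × 16860 s × 1.06 = 120561.8 Mb
time-lapse clip: 23.896 Mbps × 120 s × 1.06 = 3039.6 Mb
Total: 219318.6 Mb = 27414.8 MB.
= 25.53 GiB.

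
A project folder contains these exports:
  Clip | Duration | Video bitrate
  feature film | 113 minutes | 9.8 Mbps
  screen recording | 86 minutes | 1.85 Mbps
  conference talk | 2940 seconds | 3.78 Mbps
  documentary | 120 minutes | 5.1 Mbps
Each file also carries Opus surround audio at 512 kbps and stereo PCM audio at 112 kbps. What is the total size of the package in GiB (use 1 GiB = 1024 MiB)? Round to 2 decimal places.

16.02 GiB

Audio total: 512 + 112 = 624 kbps = 0.624 Mbps.
feature film: 10.424 Mbps × 6780 s = 70674.7 Mb
screen recording: 2.474 Mbps × 5160 s = 12765.8 Mb
conference talk: 4.404 Mbps × 2940 s = 12947.8 Mb
documentary: 5.724 Mbps × 7200 s = 41212.8 Mb
Total: 137601.1 Mb = 17200.1 MB.
= 16.02 GiB.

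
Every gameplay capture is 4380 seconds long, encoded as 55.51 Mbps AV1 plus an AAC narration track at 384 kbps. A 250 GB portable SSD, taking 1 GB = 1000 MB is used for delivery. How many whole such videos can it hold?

8

Audio: 384 kbps = 0.384 Mbps.
Total bitrate: 55.894 Mbps.
Per item: 55.894 Mbps × 4380 s = 244,816 Mb = 30,602 MB.
Capacity: 250 GB = 2,000,000 Mb; 8.17 items → 8 complete.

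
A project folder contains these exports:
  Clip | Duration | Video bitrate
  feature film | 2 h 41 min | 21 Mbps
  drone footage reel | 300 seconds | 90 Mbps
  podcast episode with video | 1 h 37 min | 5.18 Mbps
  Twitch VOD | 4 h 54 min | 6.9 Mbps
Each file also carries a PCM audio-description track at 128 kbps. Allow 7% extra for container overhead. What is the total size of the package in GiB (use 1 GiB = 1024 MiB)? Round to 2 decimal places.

48.08 GiB

Audio: 128 kbps = 0.128 Mbps.
feature film: 21.128 Mbps × 9660 s × 1.07 = 218383.2 Mb
drone footage reel: 90.128 Mbps × 300 s × 1.07 = 28931.1 Mb
podcast episode with video: 5.308 Mbps × 5820 s × 1.07 = 33055.0 Mb
Twitch VOD: 7.028 Mbps × 17640 s × 1.07 = 132652.1 Mb
Total: 413021.5 Mb = 51627.7 MB.
= 48.08 GiB.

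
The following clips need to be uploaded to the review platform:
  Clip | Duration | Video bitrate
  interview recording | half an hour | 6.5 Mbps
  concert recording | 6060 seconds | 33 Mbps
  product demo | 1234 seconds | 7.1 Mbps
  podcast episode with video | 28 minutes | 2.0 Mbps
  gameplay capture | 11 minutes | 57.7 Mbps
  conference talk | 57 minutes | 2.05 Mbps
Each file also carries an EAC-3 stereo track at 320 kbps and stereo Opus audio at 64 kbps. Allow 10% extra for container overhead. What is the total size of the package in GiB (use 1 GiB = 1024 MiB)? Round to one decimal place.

35.2 GiB

Audio total: 320 + 64 = 384 kbps = 0.384 Mbps.
interview recording: 6.884 Mbps × 1800 s × 1.10 = 13630.3 Mb
concert recording: 33.384 Mbps × 6060 s × 1.10 = 222537.7 Mb
product demo: 7.484 Mbps × 1234 s × 1.10 = 10158.8 Mb
podcast episode with video: 2.384 Mbps × 1680 s × 1.10 = 4405.6 Mb
gameplay capture: 58.084 Mbps × 660 s × 1.10 = 42169.0 Mb
conference talk: 2.434 Mbps × 3420 s × 1.10 = 9156.7 Mb
Total: 302058.2 Mb = 37757.3 MB.
= 35.16 GiB.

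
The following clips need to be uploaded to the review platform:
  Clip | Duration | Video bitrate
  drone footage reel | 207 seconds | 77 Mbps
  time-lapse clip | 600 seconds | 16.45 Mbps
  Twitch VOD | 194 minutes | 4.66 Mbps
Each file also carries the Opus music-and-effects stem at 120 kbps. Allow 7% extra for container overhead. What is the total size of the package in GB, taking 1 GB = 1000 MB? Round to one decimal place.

Audio: 120 kbps = 0.120 Mbps.
drone footage reel: 77.120 Mbps × 207 s × 1.07 = 17081.3 Mb
time-lapse clip: 16.570 Mbps × 600 s × 1.07 = 10637.9 Mb
Twitch VOD: 4.780 Mbps × 11640 s × 1.07 = 59533.9 Mb
Total: 87253.2 Mb = 10906.6 MB.
= 10.91 GB.

10.9 GB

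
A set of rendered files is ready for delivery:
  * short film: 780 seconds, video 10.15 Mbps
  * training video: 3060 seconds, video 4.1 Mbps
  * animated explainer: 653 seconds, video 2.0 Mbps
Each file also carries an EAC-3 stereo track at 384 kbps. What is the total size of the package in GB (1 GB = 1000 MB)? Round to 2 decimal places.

Audio: 384 kbps = 0.384 Mbps.
short film: 10.534 Mbps × 780 s = 8216.5 Mb
training video: 4.484 Mbps × 3060 s = 13721.0 Mb
animated explainer: 2.384 Mbps × 653 s = 1556.8 Mb
Total: 23494.3 Mb = 2936.8 MB.
= 2.937 GB.

2.94 GB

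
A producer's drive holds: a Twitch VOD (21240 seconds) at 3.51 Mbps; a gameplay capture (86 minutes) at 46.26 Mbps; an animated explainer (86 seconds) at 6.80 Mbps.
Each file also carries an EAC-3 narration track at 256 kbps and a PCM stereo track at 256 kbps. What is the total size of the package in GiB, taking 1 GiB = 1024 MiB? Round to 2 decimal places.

38.11 GiB

Audio total: 256 + 256 = 512 kbps = 0.512 Mbps.
Twitch VOD: 4.022 Mbps × 21240 s = 85427.3 Mb
gameplay capture: 46.772 Mbps × 5160 s = 241343.5 Mb
animated explainer: 7.312 Mbps × 86 s = 628.8 Mb
Total: 327399.6 Mb = 40925.0 MB.
= 38.11 GiB.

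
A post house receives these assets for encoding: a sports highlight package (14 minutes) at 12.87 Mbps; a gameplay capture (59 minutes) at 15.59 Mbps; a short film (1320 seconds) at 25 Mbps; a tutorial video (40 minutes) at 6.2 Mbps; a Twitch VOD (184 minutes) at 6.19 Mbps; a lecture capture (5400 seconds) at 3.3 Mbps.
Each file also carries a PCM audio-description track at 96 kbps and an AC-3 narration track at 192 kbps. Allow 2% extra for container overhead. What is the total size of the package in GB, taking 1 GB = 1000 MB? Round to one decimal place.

26.4 GB

Audio total: 96 + 192 = 288 kbps = 0.288 Mbps.
sports highlight package: 13.158 Mbps × 840 s × 1.02 = 11273.8 Mb
gameplay capture: 15.878 Mbps × 3540 s × 1.02 = 57332.3 Mb
short film: 25.288 Mbps × 1320 s × 1.02 = 34047.8 Mb
tutorial video: 6.488 Mbps × 2400 s × 1.02 = 15882.6 Mb
Twitch VOD: 6.478 Mbps × 11040 s × 1.02 = 72947.5 Mb
lecture capture: 3.588 Mbps × 5400 s × 1.02 = 19762.7 Mb
Total: 211246.6 Mb = 26405.8 MB.
= 26.41 GB.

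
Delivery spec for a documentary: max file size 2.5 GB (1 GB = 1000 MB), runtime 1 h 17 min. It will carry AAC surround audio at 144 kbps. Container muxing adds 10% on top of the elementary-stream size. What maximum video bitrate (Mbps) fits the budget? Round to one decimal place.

Budget: 2.5 GB = 20000.0 Mb.
Stream payload after overhead: 20000.0 / 1.10 = 18181.8 Mb.
1 h 17 min = 77 min = 4620 s
Total bitrate budget: 18181.8 Mb / 4620 s = 3.935 Mbps.
Audio: 144 kbps = 0.144 Mbps.
Video: 3.935 − 0.144 = 3.791 Mbps.

3.8 Mbps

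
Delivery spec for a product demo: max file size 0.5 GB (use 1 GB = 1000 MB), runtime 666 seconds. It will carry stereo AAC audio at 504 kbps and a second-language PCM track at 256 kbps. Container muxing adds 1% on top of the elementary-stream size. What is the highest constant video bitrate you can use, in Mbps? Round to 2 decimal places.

Budget: 0.5 GB = 4000.0 Mb.
Stream payload after overhead: 4000.0 / 1.01 = 3960.4 Mb.
Total bitrate budget: 3960.4 Mb / 666 s = 5.947 Mbps.
Audio total: 504 + 256 = 760 kbps = 0.760 Mbps.
Video: 5.947 − 0.760 = 5.187 Mbps.

5.19 Mbps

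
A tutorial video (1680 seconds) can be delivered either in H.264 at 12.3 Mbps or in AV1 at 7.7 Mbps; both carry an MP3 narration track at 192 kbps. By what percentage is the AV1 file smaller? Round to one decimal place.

Audio: 192 kbps = 0.192 Mbps.
H.264: 12.492 Mbps × 1680 s = 20986.6 Mb = 2.623 GB.
AV1: 7.892 Mbps × 1680 s = 13258.6 Mb = 1.657 GB.
Reduction: (1 − 1.657/2.623) × 100 = 36.82%.

36.8%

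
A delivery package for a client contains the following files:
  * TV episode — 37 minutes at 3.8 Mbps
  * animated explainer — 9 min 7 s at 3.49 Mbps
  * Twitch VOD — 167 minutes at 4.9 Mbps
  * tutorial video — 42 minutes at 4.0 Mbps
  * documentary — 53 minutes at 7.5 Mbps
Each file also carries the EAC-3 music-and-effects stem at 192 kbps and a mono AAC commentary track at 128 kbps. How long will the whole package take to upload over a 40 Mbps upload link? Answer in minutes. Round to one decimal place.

Audio total: 192 + 128 = 320 kbps = 0.320 Mbps.
TV episode: 4.120 Mbps × 2220 s = 9146.4 Mb
animated explainer: 3.810 Mbps × 547 s = 2084.1 Mb
Twitch VOD: 5.220 Mbps × 10020 s = 52304.4 Mb
tutorial video: 4.320 Mbps × 2520 s = 10886.4 Mb
documentary: 7.820 Mbps × 3180 s = 24867.6 Mb
Total: 99288.9 Mb = 12411.1 MB.
At 40 Mbps: 99288.9 / 40 = 2482 s ≈ 41.4 minutes.

41.4 minutes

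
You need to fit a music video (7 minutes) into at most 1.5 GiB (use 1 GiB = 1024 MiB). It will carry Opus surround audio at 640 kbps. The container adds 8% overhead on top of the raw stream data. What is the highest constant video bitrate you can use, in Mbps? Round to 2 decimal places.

Budget: 1.5 GiB = 12884.9 Mb.
Stream payload after overhead: 12884.9 / 1.08 = 11930.5 Mb.
7 min = 420 s
Total bitrate budget: 11930.5 Mb / 420 s = 28.406 Mbps.
Audio: 640 kbps = 0.640 Mbps.
Video: 28.406 − 0.640 = 27.766 Mbps.

27.77 Mbps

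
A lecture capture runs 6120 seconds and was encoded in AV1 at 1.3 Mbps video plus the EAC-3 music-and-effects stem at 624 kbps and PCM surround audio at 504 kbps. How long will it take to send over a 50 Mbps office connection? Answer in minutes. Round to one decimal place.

Audio total: 624 + 504 = 1128 kbps = 1.128 Mbps.
Total bitrate: 2.428 Mbps.
File: 2.428 Mbps × 6120 s = 14859.4 Mb.
At 50 Mbps: 14859.4 / 50 = 297.2 s ≈ 4.95 minutes.

5.0 minutes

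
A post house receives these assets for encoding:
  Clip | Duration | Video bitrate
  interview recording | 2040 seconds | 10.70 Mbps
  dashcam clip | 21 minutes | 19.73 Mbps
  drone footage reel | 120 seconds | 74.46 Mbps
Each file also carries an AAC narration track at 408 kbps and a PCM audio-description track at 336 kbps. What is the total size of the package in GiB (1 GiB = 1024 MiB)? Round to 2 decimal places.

Audio total: 408 + 336 = 744 kbps = 0.744 Mbps.
interview recording: 11.444 Mbps × 2040 s = 23345.8 Mb
dashcam clip: 20.474 Mbps × 1260 s = 25797.2 Mb
drone footage reel: 75.204 Mbps × 120 s = 9024.5 Mb
Total: 58167.5 Mb = 7270.9 MB.
= 6.772 GiB.

6.77 GiB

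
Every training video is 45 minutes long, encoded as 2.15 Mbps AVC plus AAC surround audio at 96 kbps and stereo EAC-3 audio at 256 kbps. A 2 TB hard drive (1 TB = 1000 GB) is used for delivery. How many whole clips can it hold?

45 min = 2700 s
Audio total: 96 + 256 = 352 kbps = 0.352 Mbps.
Total bitrate: 2.502 Mbps.
Per item: 2.502 Mbps × 2700 s = 6,755 Mb = 844.4 MB.
Capacity: 2 TB = 16,000,000 Mb; 2368.48 items → 2368 complete.

2368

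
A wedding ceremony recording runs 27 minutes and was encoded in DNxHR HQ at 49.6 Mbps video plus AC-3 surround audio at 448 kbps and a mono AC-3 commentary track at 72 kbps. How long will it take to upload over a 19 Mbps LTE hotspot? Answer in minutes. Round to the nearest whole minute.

27 min = 1620 s
Audio total: 448 + 72 = 520 kbps = 0.520 Mbps.
Total bitrate: 50.120 Mbps.
File: 50.120 Mbps × 1620 s = 81194.4 Mb.
At 19 Mbps: 81194.4 / 19 = 4273.4 s ≈ 71.2 minutes.

71 minutes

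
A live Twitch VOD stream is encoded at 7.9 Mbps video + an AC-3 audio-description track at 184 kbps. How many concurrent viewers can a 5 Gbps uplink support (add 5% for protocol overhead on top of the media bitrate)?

Audio: 184 kbps = 0.184 Mbps.
Per-viewer media rate: 8.084 Mbps.
On the wire with 5% overhead: 8.488 Mbps.
5 Gbps = 5,000 Mbps; 5,000 / 8.488 = 589.05 → 589 viewers.

589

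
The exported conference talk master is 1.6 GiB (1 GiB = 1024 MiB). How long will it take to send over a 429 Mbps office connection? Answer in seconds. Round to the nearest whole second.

File: 1.6 GiB = 13743.9 Mb.
At 429 Mbps: 13743.9 / 429 = 32.0 s ≈ 32 seconds.

32 seconds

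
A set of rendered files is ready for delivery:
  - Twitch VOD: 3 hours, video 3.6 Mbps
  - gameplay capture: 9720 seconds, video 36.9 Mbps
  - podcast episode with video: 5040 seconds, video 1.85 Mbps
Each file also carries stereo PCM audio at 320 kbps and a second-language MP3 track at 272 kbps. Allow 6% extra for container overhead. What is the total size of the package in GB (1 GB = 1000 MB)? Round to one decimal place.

Audio total: 320 + 272 = 592 kbps = 0.592 Mbps.
Twitch VOD: 4.192 Mbps × 10800 s × 1.06 = 47990.0 Mb
gameplay capture: 37.492 Mbps × 9720 s × 1.06 = 386287.6 Mb
podcast episode with video: 2.442 Mbps × 5040 s × 1.06 = 13046.1 Mb
Total: 447323.7 Mb = 55915.5 MB.
= 55.92 GB.

55.9 GB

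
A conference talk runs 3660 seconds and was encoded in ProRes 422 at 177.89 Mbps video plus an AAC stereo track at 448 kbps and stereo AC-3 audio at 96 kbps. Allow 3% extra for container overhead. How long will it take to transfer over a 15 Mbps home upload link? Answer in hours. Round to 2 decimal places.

12.46 hours

Audio total: 448 + 96 = 544 kbps = 0.544 Mbps.
Total bitrate: 178.434 Mbps.
File: 178.434 Mbps × 3660 s = 653068.4 Mb.
With 3% container overhead: ×1.03. → 672660.5 Mb.
At 15 Mbps: 672660.5 / 15 = 44844.0 s ≈ 12.5 hours.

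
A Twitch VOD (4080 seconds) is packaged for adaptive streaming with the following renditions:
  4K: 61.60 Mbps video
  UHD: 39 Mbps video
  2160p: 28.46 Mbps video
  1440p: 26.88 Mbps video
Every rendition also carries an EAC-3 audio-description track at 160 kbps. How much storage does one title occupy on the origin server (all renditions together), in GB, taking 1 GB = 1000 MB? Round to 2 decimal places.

79.86 GB

Audio: 160 kbps = 0.160 Mbps.
Sum of rendition bitrates: (61.60+0.160) + (39+0.160) + (28.46+0.160) + (26.88+0.160) = 156.580 Mbps.
× 4080 s = 638,846 Mb = 79,856 MB = 79.86 GB.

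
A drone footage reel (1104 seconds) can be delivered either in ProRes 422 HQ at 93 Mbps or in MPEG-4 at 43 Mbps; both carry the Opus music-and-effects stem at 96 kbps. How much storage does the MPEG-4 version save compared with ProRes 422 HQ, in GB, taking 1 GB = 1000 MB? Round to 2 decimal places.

6.90 GB

Audio: 96 kbps = 0.096 Mbps.
ProRes 422 HQ: 93.096 Mbps × 1104 s = 102778.0 Mb = 12.847 GB.
MPEG-4: 43.096 Mbps × 1104 s = 47578.0 Mb = 5.947 GB.
Saving: 12.847 − 5.947 = 6.900 GB.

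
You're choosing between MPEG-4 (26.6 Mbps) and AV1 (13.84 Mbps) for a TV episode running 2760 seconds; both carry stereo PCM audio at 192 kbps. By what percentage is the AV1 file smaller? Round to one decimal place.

Audio: 192 kbps = 0.192 Mbps.
MPEG-4: 26.792 Mbps × 2760 s = 73945.9 Mb = 9.243 GB.
AV1: 14.032 Mbps × 2760 s = 38728.3 Mb = 4.841 GB.
Reduction: (1 − 4.841/9.243) × 100 = 47.63%.

47.6%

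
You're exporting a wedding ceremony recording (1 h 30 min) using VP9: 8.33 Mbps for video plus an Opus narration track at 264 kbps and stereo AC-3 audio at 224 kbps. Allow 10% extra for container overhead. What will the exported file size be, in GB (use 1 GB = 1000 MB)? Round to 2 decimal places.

6.55 GB

1 h 30 min = 90 min = 5400 s
Audio total: 264 + 224 = 488 kbps = 0.488 Mbps.
Total bitrate: 8.33 + 0.488 = 8.818 Mbps.
Stream data: 8.818 Mbps × 5400 s = 47617.2 Mb.
With 10% container overhead: ×1.10.
52,379 Mb ÷ 8 = 6,547 MB → 6.547 GB.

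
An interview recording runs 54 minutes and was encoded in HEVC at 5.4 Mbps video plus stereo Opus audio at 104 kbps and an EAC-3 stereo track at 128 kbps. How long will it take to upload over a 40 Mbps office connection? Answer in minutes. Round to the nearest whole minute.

8 minutes

54 min = 3240 s
Audio total: 104 + 128 = 232 kbps = 0.232 Mbps.
Total bitrate: 5.632 Mbps.
File: 5.632 Mbps × 3240 s = 18247.7 Mb.
At 40 Mbps: 18247.7 / 40 = 456.2 s ≈ 7.6 minutes.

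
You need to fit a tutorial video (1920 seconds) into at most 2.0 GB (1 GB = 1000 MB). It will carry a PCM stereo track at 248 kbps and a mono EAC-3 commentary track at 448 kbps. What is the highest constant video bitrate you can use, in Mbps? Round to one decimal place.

Budget: 2.0 GB = 16000.0 Mb.
Total bitrate budget: 16000.0 Mb / 1920 s = 8.333 Mbps.
Audio total: 248 + 448 = 696 kbps = 0.696 Mbps.
Video: 8.333 − 0.696 = 7.637 Mbps.

7.6 Mbps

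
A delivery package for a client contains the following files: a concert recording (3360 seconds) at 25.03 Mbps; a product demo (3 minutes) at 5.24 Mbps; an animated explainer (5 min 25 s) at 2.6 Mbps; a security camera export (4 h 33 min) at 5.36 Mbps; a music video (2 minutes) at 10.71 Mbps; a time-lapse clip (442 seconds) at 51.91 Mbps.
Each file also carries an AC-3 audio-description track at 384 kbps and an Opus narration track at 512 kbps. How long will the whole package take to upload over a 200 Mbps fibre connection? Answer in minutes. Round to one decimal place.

Audio total: 384 + 512 = 896 kbps = 0.896 Mbps.
concert recording: 25.926 Mbps × 3360 s = 87111.4 Mb
product demo: 6.136 Mbps × 180 s = 1104.5 Mb
animated explainer: 3.496 Mbps × 325 s = 1136.2 Mb
security camera export: 6.256 Mbps × 16380 s = 102473.3 Mb
music video: 11.606 Mbps × 120 s = 1392.7 Mb
time-lapse clip: 52.806 Mbps × 442 s = 23340.3 Mb
Total: 216558.3 Mb = 27069.8 MB.
At 200 Mbps: 216558.3 / 200 = 1083 s ≈ 18 minutes.

18.0 minutes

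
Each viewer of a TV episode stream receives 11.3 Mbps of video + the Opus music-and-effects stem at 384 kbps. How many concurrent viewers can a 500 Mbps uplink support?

42

Audio: 384 kbps = 0.384 Mbps.
Per-viewer media rate: 11.684 Mbps.
500 Mbps = 500.0 Mbps; 500.0 / 11.684 = 42.79 → 42 viewers.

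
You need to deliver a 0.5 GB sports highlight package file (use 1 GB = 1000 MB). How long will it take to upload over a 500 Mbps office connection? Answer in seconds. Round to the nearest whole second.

File: 0.5 GB = 4000.0 Mb.
At 500 Mbps: 4000.0 / 500 = 8.0 s ≈ 8 seconds.

8 seconds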